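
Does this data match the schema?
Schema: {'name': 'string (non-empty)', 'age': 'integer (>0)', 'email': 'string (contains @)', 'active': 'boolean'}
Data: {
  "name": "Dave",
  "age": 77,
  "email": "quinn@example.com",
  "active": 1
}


Validating each field against schema:
  name: OK (non-empty string)
  age: OK (positive integer)
  email: OK (string with @)
  active: FAIL (1 is not a boolean)

Result: INVALID (1 error: active)

INVALID (1 error: active)


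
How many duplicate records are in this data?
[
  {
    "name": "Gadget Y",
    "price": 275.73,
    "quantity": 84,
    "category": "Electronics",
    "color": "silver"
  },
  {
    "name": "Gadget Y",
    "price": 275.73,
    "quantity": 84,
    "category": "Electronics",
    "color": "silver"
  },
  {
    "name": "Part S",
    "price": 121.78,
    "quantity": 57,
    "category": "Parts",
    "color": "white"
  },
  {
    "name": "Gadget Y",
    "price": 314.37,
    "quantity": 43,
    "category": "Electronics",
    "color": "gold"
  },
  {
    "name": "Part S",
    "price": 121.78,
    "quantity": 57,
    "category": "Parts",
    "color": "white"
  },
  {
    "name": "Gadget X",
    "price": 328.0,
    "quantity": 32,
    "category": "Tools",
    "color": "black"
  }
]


Checking 6 records for duplicates:

  Row 1: Gadget Y ($275.73, qty 84)
  Row 2: Gadget Y ($275.73, qty 84) <-- DUPLICATE
  Row 3: Part S ($121.78, qty 57)
  Row 4: Gadget Y ($314.37, qty 43)
  Row 5: Part S ($121.78, qty 57) <-- DUPLICATE
  Row 6: Gadget X ($328.0, qty 32)

Duplicates found: 2
Unique records: 4

2 duplicates, 4 unique


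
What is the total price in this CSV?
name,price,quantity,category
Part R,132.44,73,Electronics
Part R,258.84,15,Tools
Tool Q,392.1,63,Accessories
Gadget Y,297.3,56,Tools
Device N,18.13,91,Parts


Computing total price:
Values: [132.44, 258.84, 392.1, 297.3, 18.13]
Sum = 1098.81

1098.81


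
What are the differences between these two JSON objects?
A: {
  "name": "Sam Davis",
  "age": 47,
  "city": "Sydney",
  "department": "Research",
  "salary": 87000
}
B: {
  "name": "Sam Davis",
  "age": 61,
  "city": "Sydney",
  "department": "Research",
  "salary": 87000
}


Comparing each field (in key order):
  name: same
  age: DIFFERENT
  city: same
  department: same
  salary: same
Differences:
  age: 47 -> 61

1 field(s) changed

1 change: age


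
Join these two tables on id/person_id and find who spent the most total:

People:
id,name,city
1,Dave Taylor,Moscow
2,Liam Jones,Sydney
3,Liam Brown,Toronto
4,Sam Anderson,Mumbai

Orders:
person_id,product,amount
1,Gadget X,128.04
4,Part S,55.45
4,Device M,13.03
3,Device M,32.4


Join on: people.id = orders.person_id

Joined rows:
  Dave Taylor (Moscow) bought Gadget X for $128.04
  Sam Anderson (Mumbai) bought Part S for $55.45
  Sam Anderson (Mumbai) bought Device M for $13.03
  Liam Brown (Toronto) bought Device M for $32.4

Total per person:
  Dave Taylor: $128.04
  Sam Anderson: $68.48
  Liam Brown: $32.40

Top spender: Dave Taylor ($128.04)

Dave Taylor ($128.04)


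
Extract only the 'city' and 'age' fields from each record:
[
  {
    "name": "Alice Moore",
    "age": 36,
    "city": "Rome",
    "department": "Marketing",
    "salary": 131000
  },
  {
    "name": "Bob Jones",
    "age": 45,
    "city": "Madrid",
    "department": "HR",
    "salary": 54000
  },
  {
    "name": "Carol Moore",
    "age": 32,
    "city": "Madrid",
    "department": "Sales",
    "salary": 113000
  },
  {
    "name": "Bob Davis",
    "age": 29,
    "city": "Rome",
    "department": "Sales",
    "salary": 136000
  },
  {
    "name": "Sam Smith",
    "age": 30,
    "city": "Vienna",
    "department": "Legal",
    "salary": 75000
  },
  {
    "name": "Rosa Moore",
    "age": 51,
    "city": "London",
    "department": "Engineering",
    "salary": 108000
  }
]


Original: 6 records with fields: name, age, city, department, salary
Keep: ['city', 'age']
Drop: ['name', 'department', 'salary']
Result: 6 records, 2 fields each

[
  {
    "city": "Rome",
    "age": 36
  },
  {
    "city": "Madrid",
    "age": 45
  },
  {
    "city": "Madrid",
    "age": 32
  },
  {
    "city": "Rome",
    "age": 29
  },
  {
    "city": "Vienna",
    "age": 30
  },
  {
    "city": "London",
    "age": 51
  }
]


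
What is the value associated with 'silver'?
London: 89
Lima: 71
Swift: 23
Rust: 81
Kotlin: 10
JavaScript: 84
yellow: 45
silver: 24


Looking up key 'silver'
Value: 24

24


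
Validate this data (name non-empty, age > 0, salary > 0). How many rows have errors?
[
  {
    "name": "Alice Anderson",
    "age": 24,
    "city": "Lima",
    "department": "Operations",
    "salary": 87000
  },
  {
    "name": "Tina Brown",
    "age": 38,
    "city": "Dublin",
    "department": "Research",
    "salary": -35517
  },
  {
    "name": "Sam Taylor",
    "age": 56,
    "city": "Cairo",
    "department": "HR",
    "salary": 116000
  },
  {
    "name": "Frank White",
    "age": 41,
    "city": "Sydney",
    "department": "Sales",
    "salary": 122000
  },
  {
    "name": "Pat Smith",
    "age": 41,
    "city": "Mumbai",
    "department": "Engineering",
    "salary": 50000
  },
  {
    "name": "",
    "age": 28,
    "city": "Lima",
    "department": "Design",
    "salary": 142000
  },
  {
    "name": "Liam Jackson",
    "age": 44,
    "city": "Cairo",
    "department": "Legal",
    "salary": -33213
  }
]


Validating 7 records:
Rules: name non-empty, age > 0, salary > 0

  Row 1 (Alice Anderson): OK
  Row 2 (Tina Brown): negative salary: -35517
  Row 3 (Sam Taylor): OK
  Row 4 (Frank White): OK
  Row 5 (Pat Smith): OK
  Row 6 (???): empty name
  Row 7 (Liam Jackson): negative salary: -33213

Total errors: 3

3 errors


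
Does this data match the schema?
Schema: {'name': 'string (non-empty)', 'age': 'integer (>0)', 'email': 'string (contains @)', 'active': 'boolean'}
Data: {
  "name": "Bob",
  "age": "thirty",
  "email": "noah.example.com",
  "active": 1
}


Validating each field against schema:
  name: OK (non-empty string)
  age: FAIL ("thirty" is not an integer)
  email: FAIL ("noah.example.com" does not contain @)
  active: FAIL (1 is not a boolean)

Result: INVALID (3 errors: age, email, active)

INVALID (3 errors: age, email, active)


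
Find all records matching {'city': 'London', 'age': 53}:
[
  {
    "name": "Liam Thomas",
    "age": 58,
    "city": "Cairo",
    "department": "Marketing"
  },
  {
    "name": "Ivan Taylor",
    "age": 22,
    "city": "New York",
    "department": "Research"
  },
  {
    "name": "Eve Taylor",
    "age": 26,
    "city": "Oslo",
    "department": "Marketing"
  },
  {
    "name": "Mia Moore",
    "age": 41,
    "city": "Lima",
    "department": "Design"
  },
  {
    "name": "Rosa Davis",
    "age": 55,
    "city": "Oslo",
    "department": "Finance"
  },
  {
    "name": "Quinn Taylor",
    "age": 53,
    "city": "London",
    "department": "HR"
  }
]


Search criteria: {'city': 'London', 'age': 53}

Checking 6 records:
  Liam Thomas: {city: Cairo, age: 58}
  Ivan Taylor: {city: New York, age: 22}
  Eve Taylor: {city: Oslo, age: 26}
  Mia Moore: {city: Lima, age: 41}
  Rosa Davis: {city: Oslo, age: 55}
  Quinn Taylor: {city: London, age: 53} <-- MATCH

Matches: ["Quinn Taylor"]

["Quinn Taylor"]


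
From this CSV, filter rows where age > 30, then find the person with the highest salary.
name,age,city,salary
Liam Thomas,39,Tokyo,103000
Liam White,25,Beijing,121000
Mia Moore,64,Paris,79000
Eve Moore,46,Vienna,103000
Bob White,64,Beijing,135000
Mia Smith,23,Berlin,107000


Filter: age > 30
Sort by: salary (descending)

Filtered records (4):
  Bob White, age 64, salary $135000
  Liam Thomas, age 39, salary $103000
  Eve Moore, age 46, salary $103000
  Mia Moore, age 64, salary $79000

Highest salary: Bob White ($135000)

Bob White


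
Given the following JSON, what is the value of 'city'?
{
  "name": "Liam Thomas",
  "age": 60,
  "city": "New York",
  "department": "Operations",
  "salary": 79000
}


Looking up field 'city'
Value: New York

New York


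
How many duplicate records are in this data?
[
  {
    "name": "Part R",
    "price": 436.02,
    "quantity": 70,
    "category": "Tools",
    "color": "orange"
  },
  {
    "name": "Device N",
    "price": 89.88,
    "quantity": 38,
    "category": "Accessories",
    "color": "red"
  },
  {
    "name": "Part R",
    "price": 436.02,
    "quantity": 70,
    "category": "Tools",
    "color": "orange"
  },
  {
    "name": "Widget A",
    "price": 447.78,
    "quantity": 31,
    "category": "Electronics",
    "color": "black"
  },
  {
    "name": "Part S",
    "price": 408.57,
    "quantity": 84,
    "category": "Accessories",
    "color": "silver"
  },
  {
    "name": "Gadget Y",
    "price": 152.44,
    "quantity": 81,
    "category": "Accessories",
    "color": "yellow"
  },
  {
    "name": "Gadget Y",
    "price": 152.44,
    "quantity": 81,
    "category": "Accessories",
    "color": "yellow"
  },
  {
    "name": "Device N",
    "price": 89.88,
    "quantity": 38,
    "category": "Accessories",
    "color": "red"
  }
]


Checking 8 records for duplicates:

  Row 1: Part R ($436.02, qty 70)
  Row 2: Device N ($89.88, qty 38)
  Row 3: Part R ($436.02, qty 70) <-- DUPLICATE
  Row 4: Widget A ($447.78, qty 31)
  Row 5: Part S ($408.57, qty 84)
  Row 6: Gadget Y ($152.44, qty 81)
  Row 7: Gadget Y ($152.44, qty 81) <-- DUPLICATE
  Row 8: Device N ($89.88, qty 38) <-- DUPLICATE

Duplicates found: 3
Unique records: 5

3 duplicates, 5 unique


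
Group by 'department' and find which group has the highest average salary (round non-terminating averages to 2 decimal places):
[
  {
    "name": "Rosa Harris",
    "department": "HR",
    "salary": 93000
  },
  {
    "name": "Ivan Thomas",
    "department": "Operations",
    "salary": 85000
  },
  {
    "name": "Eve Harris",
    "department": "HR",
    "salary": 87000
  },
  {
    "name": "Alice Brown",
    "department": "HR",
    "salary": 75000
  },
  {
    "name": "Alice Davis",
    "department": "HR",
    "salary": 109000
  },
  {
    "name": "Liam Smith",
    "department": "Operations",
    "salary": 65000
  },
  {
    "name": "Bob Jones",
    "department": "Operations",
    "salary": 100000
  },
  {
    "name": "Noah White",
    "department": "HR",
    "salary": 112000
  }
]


Group by: department

Groups:
  HR: 5 people, avg salary = 476000/5 = $95200
  Operations: 3 people, avg salary = 250000/3 ≈ $83333.33

Highest average salary: HR ($95200)

HR ($95200)


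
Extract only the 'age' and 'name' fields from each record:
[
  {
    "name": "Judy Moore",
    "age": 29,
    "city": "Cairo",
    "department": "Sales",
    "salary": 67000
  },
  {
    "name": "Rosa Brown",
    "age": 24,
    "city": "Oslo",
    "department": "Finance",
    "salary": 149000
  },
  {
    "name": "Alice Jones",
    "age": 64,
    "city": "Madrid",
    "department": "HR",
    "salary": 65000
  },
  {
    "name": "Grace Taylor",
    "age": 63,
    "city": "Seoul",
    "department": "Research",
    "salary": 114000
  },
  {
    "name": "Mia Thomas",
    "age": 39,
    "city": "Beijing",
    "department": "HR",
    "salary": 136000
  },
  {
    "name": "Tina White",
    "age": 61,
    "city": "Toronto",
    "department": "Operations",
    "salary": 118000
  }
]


Original: 6 records with fields: name, age, city, department, salary
Keep: ['age', 'name']
Drop: ['city', 'department', 'salary']
Result: 6 records, 2 fields each

[
  {
    "age": 29,
    "name": "Judy Moore"
  },
  {
    "age": 24,
    "name": "Rosa Brown"
  },
  {
    "age": 64,
    "name": "Alice Jones"
  },
  {
    "age": 63,
    "name": "Grace Taylor"
  },
  {
    "age": 39,
    "name": "Mia Thomas"
  },
  {
    "age": 61,
    "name": "Tina White"
  }
]


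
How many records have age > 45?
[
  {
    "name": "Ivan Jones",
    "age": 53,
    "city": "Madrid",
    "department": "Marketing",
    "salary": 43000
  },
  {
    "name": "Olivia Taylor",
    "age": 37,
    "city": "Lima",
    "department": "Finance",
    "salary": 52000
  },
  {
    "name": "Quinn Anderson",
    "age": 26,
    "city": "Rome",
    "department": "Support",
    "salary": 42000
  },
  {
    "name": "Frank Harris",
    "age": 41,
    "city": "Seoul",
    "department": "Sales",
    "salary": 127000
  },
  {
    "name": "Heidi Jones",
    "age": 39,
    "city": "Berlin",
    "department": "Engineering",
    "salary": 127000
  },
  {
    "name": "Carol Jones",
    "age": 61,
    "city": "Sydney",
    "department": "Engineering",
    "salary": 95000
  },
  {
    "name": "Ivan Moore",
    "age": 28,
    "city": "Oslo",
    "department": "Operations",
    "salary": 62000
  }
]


Data: 7 records
Condition: age > 45

Checking each record:
  Ivan Jones: 53 MATCH
  Olivia Taylor: 37
  Quinn Anderson: 26
  Frank Harris: 41
  Heidi Jones: 39
  Carol Jones: 61 MATCH
  Ivan Moore: 28

Count: 2

2


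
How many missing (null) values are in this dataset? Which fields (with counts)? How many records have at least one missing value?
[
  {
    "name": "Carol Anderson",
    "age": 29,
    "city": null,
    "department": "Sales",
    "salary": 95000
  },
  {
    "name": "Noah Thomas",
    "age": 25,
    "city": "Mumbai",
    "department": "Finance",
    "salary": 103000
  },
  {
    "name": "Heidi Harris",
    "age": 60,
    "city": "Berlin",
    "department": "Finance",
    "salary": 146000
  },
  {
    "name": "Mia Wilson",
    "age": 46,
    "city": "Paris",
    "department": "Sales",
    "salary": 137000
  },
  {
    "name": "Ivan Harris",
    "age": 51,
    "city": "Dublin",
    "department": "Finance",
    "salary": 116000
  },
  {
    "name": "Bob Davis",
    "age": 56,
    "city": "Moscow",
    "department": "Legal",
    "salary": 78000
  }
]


Checking for missing (null) values in 6 records:

  Carol Anderson: city
  Noah Thomas: complete
  Heidi Harris: complete
  Mia Wilson: complete
  Ivan Harris: complete
  Bob Davis: complete

Per field:
  name: 0 missing
  age: 0 missing
  city: 1 missing
  department: 0 missing
  salary: 0 missing

Total missing values: 1
Records with any missing: 1

1 missing values (city: 1); 1 incomplete records


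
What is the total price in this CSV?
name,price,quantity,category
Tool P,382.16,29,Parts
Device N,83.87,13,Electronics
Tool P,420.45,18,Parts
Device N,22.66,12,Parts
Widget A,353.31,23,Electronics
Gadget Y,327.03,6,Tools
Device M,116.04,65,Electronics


Computing total price:
Values: [382.16, 83.87, 420.45, 22.66, 353.31, 327.03, 116.04]
Sum = 1705.52

1705.52


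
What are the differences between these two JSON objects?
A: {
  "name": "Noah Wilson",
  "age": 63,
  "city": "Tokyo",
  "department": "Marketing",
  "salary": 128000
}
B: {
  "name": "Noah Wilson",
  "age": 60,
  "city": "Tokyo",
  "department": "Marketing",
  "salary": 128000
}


Comparing each field (in key order):
  name: same
  age: DIFFERENT
  city: same
  department: same
  salary: same
Differences:
  age: 63 -> 60

1 field(s) changed

1 change: age


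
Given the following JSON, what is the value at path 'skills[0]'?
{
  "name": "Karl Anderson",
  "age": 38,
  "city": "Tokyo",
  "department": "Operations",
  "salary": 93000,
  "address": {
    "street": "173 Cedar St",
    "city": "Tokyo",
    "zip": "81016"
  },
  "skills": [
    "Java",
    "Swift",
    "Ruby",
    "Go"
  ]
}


Query: skills[0]
Path: skills -> first element
Value: Java

Java


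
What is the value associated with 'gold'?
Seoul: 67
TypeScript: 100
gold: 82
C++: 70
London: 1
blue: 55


Looking up key 'gold'
Value: 82

82


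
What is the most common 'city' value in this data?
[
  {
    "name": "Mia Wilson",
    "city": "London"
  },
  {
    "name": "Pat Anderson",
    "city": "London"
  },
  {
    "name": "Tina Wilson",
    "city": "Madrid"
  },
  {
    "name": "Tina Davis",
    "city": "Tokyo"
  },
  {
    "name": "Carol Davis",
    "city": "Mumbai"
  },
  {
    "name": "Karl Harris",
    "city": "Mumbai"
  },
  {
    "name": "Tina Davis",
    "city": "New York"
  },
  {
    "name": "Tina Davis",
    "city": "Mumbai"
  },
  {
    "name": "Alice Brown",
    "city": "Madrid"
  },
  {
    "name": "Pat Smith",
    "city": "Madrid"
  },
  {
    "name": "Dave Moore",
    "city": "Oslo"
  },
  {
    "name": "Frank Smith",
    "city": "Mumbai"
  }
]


Counting 'city' values across 12 records:

  Mumbai: 4 ####
  Madrid: 3 ###
  London: 2 ##
  Tokyo: 1 #
  New York: 1 #
  Oslo: 1 #

Most common: Mumbai (4 times)

Mumbai (4 times)


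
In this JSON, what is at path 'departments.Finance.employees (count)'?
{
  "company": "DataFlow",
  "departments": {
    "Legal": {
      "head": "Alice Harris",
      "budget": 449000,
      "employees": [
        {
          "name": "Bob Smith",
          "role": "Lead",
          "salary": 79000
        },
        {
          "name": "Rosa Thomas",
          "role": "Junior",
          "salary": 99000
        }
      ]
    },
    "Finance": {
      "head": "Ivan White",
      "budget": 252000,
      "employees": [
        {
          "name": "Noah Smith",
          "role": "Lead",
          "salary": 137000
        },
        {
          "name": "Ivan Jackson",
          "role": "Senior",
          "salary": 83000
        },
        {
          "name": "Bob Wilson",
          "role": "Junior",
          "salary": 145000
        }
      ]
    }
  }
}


Path: departments.Finance.employees (count)

Navigate:
  -> departments
  -> Finance
  -> employees (array, length 3)

3


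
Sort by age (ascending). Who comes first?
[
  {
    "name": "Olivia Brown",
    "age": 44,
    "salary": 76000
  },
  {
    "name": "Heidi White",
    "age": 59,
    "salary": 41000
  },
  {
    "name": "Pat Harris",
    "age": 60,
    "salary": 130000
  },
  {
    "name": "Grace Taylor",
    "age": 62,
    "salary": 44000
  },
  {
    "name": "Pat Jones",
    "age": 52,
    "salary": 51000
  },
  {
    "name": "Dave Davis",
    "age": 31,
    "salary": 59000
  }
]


Sort by: age (ascending)

Sorted order:
  1. Dave Davis (age = 31)
  2. Olivia Brown (age = 44)
  3. Pat Jones (age = 52)
  4. Heidi White (age = 59)
  5. Pat Harris (age = 60)
  6. Grace Taylor (age = 62)

First: Dave Davis

Dave Davis


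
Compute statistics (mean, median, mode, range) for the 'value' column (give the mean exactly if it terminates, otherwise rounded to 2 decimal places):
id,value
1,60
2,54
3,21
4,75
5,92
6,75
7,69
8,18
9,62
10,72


Data: [60, 54, 21, 75, 92, 75, 69, 18, 62, 72]
Count: 10
Sum: 598
Mean: 598/10 = 59.8
Sorted: [18, 21, 54, 60, 62, 69, 72, 75, 75, 92]
Median: 65.5
Mode: 75 (2 times)
Range: 92 - 18 = 74
Min: 18, Max: 92

mean=59.8, median=65.5, mode=75, range=74


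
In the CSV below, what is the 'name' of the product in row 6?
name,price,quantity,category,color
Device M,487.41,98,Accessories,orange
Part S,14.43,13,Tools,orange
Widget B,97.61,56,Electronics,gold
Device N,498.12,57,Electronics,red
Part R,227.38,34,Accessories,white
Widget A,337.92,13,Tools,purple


Query: Row 6 ('Widget A'), column 'name'
Value: Widget A

Widget A


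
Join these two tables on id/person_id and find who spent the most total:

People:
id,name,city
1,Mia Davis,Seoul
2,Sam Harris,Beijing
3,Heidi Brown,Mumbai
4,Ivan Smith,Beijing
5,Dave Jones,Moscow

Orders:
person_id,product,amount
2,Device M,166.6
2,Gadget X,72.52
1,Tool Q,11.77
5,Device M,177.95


Join on: people.id = orders.person_id

Joined rows:
  Sam Harris (Beijing) bought Device M for $166.6
  Sam Harris (Beijing) bought Gadget X for $72.52
  Mia Davis (Seoul) bought Tool Q for $11.77
  Dave Jones (Moscow) bought Device M for $177.95

Total per person:
  Sam Harris: $239.12
  Dave Jones: $177.95
  Mia Davis: $11.77

Top spender: Sam Harris ($239.12)

Sam Harris ($239.12)


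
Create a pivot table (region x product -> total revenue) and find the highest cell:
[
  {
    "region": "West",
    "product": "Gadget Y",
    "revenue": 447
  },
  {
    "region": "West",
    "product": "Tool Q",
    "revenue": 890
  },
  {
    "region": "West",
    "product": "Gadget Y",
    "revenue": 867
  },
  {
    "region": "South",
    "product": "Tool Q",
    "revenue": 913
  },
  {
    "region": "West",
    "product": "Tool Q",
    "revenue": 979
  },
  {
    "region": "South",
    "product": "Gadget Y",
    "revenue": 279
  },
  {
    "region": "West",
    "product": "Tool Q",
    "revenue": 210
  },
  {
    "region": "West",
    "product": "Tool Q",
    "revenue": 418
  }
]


Pivot: region (rows) x product (columns) -> total revenue

     Gadget Y      Tool Q      
South          279           913  
West          1314          2497  

Highest: West / Tool Q = $2497

West / Tool Q = $2497


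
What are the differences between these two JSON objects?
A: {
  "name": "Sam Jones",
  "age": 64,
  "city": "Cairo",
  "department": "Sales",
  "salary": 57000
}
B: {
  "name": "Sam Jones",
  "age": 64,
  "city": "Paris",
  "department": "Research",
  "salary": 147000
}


Comparing each field (in key order):
  name: same
  age: same
  city: DIFFERENT
  department: DIFFERENT
  salary: DIFFERENT
Differences:
  city: Cairo -> Paris
  department: Sales -> Research
  salary: 57000 -> 147000

3 field(s) changed

3 changes: city, department, salary


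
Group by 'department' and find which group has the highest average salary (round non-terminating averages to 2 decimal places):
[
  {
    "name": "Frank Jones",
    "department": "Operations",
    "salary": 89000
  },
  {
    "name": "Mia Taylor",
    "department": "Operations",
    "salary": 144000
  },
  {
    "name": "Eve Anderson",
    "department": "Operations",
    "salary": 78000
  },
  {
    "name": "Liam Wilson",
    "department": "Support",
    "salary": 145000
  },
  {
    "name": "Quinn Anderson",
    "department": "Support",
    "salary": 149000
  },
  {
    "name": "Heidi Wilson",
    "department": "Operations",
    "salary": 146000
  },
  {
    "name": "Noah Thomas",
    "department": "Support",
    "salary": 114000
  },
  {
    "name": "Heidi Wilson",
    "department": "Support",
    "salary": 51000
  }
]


Group by: department

Groups:
  Operations: 4 people, avg salary = 457000/4 = $114250
  Support: 4 people, avg salary = 459000/4 = $114750

Highest average salary: Support ($114750)

Support ($114750)


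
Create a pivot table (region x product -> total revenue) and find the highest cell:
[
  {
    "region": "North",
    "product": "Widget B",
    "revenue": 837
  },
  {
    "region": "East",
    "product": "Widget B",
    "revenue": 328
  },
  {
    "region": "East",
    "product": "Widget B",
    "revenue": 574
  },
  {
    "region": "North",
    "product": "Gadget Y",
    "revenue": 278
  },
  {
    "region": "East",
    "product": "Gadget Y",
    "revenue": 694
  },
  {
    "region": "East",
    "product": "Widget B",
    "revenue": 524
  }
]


Pivot: region (rows) x product (columns) -> total revenue

     Gadget Y      Widget B    
East           694          1426  
North          278           837  

Highest: East / Widget B = $1426

East / Widget B = $1426


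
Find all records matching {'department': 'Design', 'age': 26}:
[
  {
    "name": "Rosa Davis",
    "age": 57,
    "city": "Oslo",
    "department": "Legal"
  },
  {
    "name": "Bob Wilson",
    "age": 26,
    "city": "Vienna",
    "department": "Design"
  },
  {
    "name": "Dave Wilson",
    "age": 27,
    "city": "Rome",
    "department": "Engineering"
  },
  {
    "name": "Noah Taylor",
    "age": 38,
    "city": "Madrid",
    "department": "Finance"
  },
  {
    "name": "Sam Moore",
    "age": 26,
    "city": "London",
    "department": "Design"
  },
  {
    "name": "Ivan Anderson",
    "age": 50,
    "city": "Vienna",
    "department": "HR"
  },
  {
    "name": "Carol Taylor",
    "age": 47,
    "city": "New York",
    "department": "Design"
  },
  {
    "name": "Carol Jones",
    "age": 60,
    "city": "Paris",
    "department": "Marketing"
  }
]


Search criteria: {'department': 'Design', 'age': 26}

Checking 8 records:
  Rosa Davis: {department: Legal, age: 57}
  Bob Wilson: {department: Design, age: 26} <-- MATCH
  Dave Wilson: {department: Engineering, age: 27}
  Noah Taylor: {department: Finance, age: 38}
  Sam Moore: {department: Design, age: 26} <-- MATCH
  Ivan Anderson: {department: HR, age: 50}
  Carol Taylor: {department: Design, age: 47}
  Carol Jones: {department: Marketing, age: 60}

Matches: ["Bob Wilson", "Sam Moore"]

["Bob Wilson", "Sam Moore"]


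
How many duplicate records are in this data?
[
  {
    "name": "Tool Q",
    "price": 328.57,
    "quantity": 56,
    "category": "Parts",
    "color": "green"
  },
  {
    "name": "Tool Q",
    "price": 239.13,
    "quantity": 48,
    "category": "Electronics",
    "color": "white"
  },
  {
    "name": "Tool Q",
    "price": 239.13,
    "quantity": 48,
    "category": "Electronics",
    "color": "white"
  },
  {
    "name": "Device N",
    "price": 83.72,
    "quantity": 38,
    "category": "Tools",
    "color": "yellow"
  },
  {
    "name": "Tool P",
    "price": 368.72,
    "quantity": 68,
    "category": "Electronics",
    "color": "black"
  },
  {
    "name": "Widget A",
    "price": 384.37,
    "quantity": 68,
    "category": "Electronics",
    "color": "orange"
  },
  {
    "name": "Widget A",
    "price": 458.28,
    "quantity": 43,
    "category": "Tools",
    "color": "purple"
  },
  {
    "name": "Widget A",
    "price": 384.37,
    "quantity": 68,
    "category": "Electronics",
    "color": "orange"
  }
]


Checking 8 records for duplicates:

  Row 1: Tool Q ($328.57, qty 56)
  Row 2: Tool Q ($239.13, qty 48)
  Row 3: Tool Q ($239.13, qty 48) <-- DUPLICATE
  Row 4: Device N ($83.72, qty 38)
  Row 5: Tool P ($368.72, qty 68)
  Row 6: Widget A ($384.37, qty 68)
  Row 7: Widget A ($458.28, qty 43)
  Row 8: Widget A ($384.37, qty 68) <-- DUPLICATE

Duplicates found: 2
Unique records: 6

2 duplicates, 6 unique


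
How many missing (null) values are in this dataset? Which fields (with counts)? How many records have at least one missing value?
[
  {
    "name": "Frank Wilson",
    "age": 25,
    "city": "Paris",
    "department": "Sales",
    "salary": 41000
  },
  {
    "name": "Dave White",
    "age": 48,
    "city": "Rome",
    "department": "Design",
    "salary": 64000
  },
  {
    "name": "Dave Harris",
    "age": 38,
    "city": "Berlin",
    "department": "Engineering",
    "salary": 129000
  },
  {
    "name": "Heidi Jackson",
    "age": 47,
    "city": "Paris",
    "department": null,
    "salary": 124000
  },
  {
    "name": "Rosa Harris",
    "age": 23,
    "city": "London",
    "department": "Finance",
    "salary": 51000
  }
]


Checking for missing (null) values in 5 records:

  Frank Wilson: complete
  Dave White: complete
  Dave Harris: complete
  Heidi Jackson: department
  Rosa Harris: complete

Per field:
  name: 0 missing
  age: 0 missing
  city: 0 missing
  department: 1 missing
  salary: 0 missing

Total missing values: 1
Records with any missing: 1

1 missing values (department: 1); 1 incomplete records


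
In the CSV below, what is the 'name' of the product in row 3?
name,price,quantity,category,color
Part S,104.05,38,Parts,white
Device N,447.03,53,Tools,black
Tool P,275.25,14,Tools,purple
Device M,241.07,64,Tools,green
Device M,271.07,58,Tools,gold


Query: Row 3 ('Tool P'), column 'name'
Value: Tool P

Tool P


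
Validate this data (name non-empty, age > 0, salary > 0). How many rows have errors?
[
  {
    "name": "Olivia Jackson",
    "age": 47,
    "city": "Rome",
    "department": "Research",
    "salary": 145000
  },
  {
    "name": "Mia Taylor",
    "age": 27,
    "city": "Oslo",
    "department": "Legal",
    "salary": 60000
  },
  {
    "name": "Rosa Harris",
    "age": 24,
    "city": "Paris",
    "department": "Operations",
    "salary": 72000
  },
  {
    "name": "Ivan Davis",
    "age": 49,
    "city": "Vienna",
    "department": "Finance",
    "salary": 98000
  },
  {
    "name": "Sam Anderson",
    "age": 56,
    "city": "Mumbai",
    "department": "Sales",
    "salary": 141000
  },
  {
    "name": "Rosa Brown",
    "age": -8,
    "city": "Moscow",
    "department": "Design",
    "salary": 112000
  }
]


Validating 6 records:
Rules: name non-empty, age > 0, salary > 0

  Row 1 (Olivia Jackson): OK
  Row 2 (Mia Taylor): OK
  Row 3 (Rosa Harris): OK
  Row 4 (Ivan Davis): OK
  Row 5 (Sam Anderson): OK
  Row 6 (Rosa Brown): negative age: -8

Total errors: 1

1 errors


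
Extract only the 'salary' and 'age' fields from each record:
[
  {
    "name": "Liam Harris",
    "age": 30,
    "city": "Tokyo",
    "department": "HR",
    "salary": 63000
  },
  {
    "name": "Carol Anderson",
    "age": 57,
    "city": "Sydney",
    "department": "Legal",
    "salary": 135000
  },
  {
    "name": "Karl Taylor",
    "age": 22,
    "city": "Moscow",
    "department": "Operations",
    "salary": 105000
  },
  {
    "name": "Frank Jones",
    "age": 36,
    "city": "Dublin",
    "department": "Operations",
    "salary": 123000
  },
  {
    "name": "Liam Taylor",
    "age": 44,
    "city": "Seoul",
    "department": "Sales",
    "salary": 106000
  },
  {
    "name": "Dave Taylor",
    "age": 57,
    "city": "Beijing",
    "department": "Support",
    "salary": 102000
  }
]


Original: 6 records with fields: name, age, city, department, salary
Keep: ['salary', 'age']
Drop: ['name', 'city', 'department']
Result: 6 records, 2 fields each

[
  {
    "salary": 63000,
    "age": 30
  },
  {
    "salary": 135000,
    "age": 57
  },
  {
    "salary": 105000,
    "age": 22
  },
  {
    "salary": 123000,
    "age": 36
  },
  {
    "salary": 106000,
    "age": 44
  },
  {
    "salary": 102000,
    "age": 57
  }
]


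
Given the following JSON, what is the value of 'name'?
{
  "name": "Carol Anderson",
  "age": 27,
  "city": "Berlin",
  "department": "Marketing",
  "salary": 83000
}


Looking up field 'name'
Value: Carol Anderson

Carol Anderson


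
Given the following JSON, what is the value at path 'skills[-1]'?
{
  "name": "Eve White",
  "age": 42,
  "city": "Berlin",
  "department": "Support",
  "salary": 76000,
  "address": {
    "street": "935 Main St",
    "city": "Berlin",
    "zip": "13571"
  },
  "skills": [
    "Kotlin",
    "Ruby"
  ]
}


Query: skills[-1]
Path: skills -> last element
Value: Ruby

Ruby


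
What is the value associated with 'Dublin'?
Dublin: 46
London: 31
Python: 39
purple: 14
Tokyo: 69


Looking up key 'Dublin'
Value: 46

46


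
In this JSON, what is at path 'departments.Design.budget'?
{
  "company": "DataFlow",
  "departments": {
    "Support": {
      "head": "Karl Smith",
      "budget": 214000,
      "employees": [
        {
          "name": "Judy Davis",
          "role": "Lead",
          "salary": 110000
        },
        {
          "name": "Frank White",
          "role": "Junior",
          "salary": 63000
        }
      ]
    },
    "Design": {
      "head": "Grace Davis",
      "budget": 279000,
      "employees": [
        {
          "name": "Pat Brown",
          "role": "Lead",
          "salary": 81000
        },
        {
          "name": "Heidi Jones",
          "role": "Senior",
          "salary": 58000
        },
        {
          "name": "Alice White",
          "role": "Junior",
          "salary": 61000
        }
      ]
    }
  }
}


Path: departments.Design.budget

Navigate:
  -> departments
  -> Design
  -> budget = 279000

279000


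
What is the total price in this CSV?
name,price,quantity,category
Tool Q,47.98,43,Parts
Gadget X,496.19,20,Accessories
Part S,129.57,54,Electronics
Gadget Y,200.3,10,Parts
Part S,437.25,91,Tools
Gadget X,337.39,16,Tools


Computing total price:
Values: [47.98, 496.19, 129.57, 200.3, 437.25, 337.39]
Sum = 1648.68

1648.68


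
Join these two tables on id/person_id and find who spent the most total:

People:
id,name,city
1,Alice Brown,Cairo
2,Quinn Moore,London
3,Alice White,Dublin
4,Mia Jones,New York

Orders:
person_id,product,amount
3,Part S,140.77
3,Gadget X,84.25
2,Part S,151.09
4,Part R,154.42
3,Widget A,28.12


Join on: people.id = orders.person_id

Joined rows:
  Alice White (Dublin) bought Part S for $140.77
  Alice White (Dublin) bought Gadget X for $84.25
  Quinn Moore (London) bought Part S for $151.09
  Mia Jones (New York) bought Part R for $154.42
  Alice White (Dublin) bought Widget A for $28.12

Total per person:
  Alice White: $253.14
  Mia Jones: $154.42
  Quinn Moore: $151.09

Top spender: Alice White ($253.14)

Alice White ($253.14)


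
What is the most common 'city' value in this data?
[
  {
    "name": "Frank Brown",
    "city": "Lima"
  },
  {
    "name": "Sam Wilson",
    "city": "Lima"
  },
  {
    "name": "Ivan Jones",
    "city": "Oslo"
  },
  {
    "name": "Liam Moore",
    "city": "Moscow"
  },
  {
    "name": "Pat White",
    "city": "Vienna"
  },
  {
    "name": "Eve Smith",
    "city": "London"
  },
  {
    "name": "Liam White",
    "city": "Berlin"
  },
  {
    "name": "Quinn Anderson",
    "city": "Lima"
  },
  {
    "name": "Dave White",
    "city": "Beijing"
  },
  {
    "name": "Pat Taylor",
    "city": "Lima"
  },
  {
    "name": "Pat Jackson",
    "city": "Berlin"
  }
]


Counting 'city' values across 11 records:

  Lima: 4 ####
  Berlin: 2 ##
  Oslo: 1 #
  Moscow: 1 #
  Vienna: 1 #
  London: 1 #
  Beijing: 1 #

Most common: Lima (4 times)

Lima (4 times)


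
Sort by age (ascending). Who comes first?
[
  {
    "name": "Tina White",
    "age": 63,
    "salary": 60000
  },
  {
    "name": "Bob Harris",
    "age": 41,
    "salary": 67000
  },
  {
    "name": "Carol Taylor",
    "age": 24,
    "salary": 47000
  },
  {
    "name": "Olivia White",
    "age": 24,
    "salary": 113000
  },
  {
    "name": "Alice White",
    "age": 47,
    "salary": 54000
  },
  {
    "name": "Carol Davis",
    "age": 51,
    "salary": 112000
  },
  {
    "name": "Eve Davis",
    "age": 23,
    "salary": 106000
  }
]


Sort by: age (ascending)

Sorted order:
  1. Eve Davis (age = 23)
  2. Carol Taylor (age = 24)
  3. Olivia White (age = 24)
  4. Bob Harris (age = 41)
  5. Alice White (age = 47)
  6. Carol Davis (age = 51)
  7. Tina White (age = 63)

First: Eve Davis

Eve Davis


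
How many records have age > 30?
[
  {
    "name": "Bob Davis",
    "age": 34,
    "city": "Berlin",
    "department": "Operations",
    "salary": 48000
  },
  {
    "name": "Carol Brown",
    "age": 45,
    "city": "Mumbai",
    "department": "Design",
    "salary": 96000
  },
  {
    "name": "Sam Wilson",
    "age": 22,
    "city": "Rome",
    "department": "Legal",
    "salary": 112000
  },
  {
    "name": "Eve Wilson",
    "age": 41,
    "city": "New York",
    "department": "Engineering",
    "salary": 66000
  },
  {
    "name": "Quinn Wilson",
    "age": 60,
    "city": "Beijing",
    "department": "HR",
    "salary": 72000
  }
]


Data: 5 records
Condition: age > 30

Checking each record:
  Bob Davis: 34 MATCH
  Carol Brown: 45 MATCH
  Sam Wilson: 22
  Eve Wilson: 41 MATCH
  Quinn Wilson: 60 MATCH

Count: 4

4


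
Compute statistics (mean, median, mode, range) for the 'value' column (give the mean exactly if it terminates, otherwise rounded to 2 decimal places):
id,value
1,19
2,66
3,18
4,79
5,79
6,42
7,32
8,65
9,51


Data: [19, 66, 18, 79, 79, 42, 32, 65, 51]
Count: 9
Sum: 451
Mean: 451/9 ≈ 50.11 (rounded to 2 decimal places)
Sorted: [18, 19, 32, 42, 51, 65, 66, 79, 79]
Median: 51.0
Mode: 79 (2 times)
Range: 79 - 18 = 61
Min: 18, Max: 79

mean≈50.11, median=51.0, mode=79, range=61


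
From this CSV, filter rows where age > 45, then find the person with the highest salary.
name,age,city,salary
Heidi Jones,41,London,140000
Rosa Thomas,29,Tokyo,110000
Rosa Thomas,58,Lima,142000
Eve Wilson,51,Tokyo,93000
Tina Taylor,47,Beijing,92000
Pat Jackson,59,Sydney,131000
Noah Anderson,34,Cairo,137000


Filter: age > 45
Sort by: salary (descending)

Filtered records (4):
  Rosa Thomas, age 58, salary $142000
  Pat Jackson, age 59, salary $131000
  Eve Wilson, age 51, salary $93000
  Tina Taylor, age 47, salary $92000

Highest salary: Rosa Thomas ($142000)

Rosa Thomas


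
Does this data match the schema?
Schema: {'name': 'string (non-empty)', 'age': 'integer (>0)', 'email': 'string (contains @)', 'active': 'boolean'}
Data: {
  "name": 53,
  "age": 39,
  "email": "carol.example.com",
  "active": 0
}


Validating each field against schema:
  name: FAIL (53 is not a string)
  age: OK (positive integer)
  email: FAIL ("carol.example.com" does not contain @)
  active: FAIL (0 is not a boolean)

Result: INVALID (3 errors: name, email, active)

INVALID (3 errors: name, email, active)


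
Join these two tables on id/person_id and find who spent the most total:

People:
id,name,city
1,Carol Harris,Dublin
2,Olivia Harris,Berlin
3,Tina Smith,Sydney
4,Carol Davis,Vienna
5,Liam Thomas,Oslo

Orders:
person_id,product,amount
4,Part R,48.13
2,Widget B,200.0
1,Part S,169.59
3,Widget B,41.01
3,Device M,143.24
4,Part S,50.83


Join on: people.id = orders.person_id

Joined rows:
  Carol Davis (Vienna) bought Part R for $48.13
  Olivia Harris (Berlin) bought Widget B for $200.0
  Carol Harris (Dublin) bought Part S for $169.59
  Tina Smith (Sydney) bought Widget B for $41.01
  Tina Smith (Sydney) bought Device M for $143.24
  Carol Davis (Vienna) bought Part S for $50.83

Total per person:
  Olivia Harris: $200.00
  Tina Smith: $184.25
  Carol Harris: $169.59
  Carol Davis: $98.96

Top spender: Olivia Harris ($200.00)

Olivia Harris ($200.00)


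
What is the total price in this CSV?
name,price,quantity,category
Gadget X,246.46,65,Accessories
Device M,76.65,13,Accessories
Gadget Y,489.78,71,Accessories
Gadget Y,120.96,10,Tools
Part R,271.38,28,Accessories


Computing total price:
Values: [246.46, 76.65, 489.78, 120.96, 271.38]
Sum = 1205.23

1205.23


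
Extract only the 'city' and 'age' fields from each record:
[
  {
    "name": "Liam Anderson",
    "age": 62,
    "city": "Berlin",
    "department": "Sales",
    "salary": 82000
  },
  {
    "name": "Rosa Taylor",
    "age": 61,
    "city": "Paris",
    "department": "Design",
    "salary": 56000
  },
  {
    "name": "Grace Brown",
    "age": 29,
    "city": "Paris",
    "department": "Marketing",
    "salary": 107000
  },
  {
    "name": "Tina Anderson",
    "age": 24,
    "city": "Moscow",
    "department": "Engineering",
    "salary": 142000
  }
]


Original: 4 records with fields: name, age, city, department, salary
Keep: ['city', 'age']
Drop: ['name', 'department', 'salary']
Result: 4 records, 2 fields each

[
  {
    "city": "Berlin",
    "age": 62
  },
  {
    "city": "Paris",
    "age": 61
  },
  {
    "city": "Paris",
    "age": 29
  },
  {
    "city": "Moscow",
    "age": 24
  }
]


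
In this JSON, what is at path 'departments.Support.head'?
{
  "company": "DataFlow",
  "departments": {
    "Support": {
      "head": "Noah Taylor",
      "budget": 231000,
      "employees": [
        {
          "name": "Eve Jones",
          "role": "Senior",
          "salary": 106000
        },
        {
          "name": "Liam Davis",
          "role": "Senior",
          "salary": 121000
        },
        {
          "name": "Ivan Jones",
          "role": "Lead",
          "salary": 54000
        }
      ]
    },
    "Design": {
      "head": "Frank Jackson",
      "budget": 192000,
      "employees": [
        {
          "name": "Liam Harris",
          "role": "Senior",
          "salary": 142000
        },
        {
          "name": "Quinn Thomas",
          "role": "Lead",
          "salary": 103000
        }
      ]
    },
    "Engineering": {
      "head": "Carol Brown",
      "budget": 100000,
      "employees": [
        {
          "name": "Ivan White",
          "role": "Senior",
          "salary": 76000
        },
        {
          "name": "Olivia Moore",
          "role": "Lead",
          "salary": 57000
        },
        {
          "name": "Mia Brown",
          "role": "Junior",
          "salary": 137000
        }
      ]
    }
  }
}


Path: departments.Support.head

Navigate:
  -> departments
  -> Support
  -> head = 'Noah Taylor'

Noah Taylor


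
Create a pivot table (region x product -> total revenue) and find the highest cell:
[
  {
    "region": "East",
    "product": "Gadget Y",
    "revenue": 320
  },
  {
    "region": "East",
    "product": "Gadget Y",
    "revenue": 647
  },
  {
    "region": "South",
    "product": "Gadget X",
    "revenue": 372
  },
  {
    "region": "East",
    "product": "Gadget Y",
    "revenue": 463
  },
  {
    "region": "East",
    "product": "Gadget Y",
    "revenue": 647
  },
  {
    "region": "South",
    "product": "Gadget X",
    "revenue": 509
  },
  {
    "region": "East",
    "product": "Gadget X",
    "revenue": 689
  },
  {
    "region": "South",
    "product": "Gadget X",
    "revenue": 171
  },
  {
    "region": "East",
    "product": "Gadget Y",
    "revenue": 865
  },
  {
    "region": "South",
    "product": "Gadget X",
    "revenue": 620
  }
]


Pivot: region (rows) x product (columns) -> total revenue

     Gadget X      Gadget Y    
East           689          2942  
South         1672             0  

Highest: East / Gadget Y = $2942

East / Gadget Y = $2942
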